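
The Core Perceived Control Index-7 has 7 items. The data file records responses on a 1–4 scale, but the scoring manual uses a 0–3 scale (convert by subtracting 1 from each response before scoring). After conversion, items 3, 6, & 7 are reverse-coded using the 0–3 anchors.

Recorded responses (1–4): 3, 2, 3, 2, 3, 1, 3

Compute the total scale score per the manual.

11

Convert to 0–3: 2, 1, 2, 1, 2, 0, 2
Reverse-coded (reversed = (0+3) − raw = 3 − raw):
  item 3: 3 − 2 = 1
  item 6: 3 − 0 = 3
  item 7: 3 − 2 = 1
Scored: 2, 1, 1, 1, 2, 3, 1
Total = 11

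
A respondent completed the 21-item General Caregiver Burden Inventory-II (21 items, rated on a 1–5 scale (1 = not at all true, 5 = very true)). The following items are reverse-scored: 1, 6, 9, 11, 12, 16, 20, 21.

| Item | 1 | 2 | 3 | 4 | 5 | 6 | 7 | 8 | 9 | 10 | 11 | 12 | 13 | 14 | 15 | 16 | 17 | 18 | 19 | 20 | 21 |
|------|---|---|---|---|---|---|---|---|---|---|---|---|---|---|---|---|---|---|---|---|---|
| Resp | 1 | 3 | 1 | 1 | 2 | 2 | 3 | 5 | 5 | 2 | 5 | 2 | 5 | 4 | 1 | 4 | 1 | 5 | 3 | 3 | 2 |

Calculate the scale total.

Reversing items 1, 6, 9, 11, 12, 16, 20, & 21 with 6 − raw:
Total = (6−1) + 3 + 1 + 1 + 2 + (6−2) + 3 + 5 + (6−5) + 2 + (6−5) + (6−2) + 5 + 4 + 1 + (6−4) + 1 + 5 + 3 + (6−3) + (6−2)
      = 5 + 3 + 1 + 1 + 2 + 4 + 3 + 5 + 1 + 2 + 1 + 4 + 5 + 4 + 1 + 2 + 1 + 5 + 3 + 3 + 4 = 60

60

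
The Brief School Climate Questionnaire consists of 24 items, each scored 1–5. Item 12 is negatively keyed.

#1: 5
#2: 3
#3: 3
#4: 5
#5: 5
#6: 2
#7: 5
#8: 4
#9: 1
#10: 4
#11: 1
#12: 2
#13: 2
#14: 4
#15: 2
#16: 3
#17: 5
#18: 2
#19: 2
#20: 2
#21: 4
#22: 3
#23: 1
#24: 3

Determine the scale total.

Reverse-coded items (reversed = (1+5) − raw = 6 − raw):
  item 12: 6 − 2 = 4
Scored items: 5, 3, 3, 5, 5, 2, 5, 4, 1, 4, 1, 4, 2, 4, 2, 3, 5, 2, 2, 2, 4, 3, 1, 3
Total = 5 + 3 + 3 + 5 + 5 + 2 + 5 + 4 + 1 + 4 + 1 + 4 + 2 + 4 + 2 + 3 + 5 + 2 + 2 + 2 + 4 + 3 + 1 + 3 = 75

75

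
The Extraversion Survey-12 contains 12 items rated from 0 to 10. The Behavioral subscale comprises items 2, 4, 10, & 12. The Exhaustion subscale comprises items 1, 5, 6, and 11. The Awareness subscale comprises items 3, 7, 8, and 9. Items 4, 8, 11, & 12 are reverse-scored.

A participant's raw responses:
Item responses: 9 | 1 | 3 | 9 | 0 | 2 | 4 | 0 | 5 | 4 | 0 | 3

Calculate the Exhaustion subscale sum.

Exhaustion items: 1, 5, 6, 11.
Of these, item 11 is reverse-scored; on a 0–10 scale, reversed = 10 − raw.
  item 1: 9
  item 5: 0
  item 6: 2
  item 11: 10 − 0 = 10
Sum = 9 + 0 + 2 + 10 = 21

21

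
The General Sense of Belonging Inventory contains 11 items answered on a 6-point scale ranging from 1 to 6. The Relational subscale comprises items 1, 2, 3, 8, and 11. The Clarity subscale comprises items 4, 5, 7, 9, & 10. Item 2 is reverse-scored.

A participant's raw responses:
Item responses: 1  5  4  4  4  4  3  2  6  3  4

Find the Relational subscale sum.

Relational items: 1, 2, 3, 8, 11.
Of these, item 2 is reverse-scored; reverse-coded value = 7 − response.
  item 1: 1
  item 2: 7 − 5 = 2
  item 3: 4
  item 8: 2
  item 11: 4
Sum = 1 + 2 + 4 + 2 + 4 = 13

13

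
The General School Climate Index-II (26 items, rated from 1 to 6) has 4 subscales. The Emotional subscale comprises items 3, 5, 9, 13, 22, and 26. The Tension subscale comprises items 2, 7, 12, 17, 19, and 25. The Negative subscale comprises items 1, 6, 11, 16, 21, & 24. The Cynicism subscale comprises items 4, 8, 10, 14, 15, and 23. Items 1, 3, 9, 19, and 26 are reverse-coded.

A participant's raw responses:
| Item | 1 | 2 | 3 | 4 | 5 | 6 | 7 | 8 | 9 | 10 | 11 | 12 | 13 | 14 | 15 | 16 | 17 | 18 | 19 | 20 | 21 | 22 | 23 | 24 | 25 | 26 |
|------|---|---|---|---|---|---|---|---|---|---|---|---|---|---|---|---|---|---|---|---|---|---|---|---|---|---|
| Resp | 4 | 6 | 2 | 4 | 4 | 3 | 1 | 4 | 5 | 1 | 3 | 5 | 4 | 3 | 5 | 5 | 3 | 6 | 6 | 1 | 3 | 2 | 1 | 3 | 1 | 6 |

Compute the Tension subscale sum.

Tension items: 2, 7, 12, 17, 19, 25.
Of these, item 19 is reverse-coded; reversed = (1+6) − raw = 7 − raw.
  item 2: 6
  item 7: 1
  item 12: 5
  item 17: 3
  item 19: 7 − 6 = 1
  item 25: 1
Sum = 6 + 1 + 5 + 3 + 1 + 1 = 17

17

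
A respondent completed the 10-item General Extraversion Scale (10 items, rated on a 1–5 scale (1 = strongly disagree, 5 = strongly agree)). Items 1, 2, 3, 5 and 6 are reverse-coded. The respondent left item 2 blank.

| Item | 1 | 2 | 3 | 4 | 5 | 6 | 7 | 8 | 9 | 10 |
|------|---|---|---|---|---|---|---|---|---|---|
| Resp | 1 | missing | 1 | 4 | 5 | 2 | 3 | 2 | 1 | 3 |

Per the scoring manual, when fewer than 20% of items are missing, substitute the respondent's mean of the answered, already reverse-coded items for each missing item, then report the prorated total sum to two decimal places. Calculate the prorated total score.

31.11

Reverse-coded (reversed = (1+5) − raw = 6 − raw):
  item 1: 6 − 1 = 5
  item 3: 6 − 1 = 5
  item 5: 6 − 5 = 1
  item 6: 6 − 2 = 4
Completed scored items (9 of 10): 5, 5, 4, 1, 4, 3, 2, 1, 3; sum = 28.
Person mean = 28 / 9 ≈ 3.1111
Prorated total = (28 / 9) × 10 = 31.11 (to 2 dp)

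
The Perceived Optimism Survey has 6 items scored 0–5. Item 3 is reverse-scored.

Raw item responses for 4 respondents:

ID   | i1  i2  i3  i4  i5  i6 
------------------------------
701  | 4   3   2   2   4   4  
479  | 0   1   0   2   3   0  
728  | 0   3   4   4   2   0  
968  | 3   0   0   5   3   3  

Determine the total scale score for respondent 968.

19

Respondent 968 raw: 3, 0, 0, 5, 3, 3.
Reverse-coded (on a 0–5 scale, reversed = 5 − raw):
  item 1: 3
  item 2: 0
  item 3: 5 − 0 = 5
  item 4: 5
  item 5: 3
  item 6: 3
Sum = 3 + 0 + 5 + 5 + 3 + 3 = 19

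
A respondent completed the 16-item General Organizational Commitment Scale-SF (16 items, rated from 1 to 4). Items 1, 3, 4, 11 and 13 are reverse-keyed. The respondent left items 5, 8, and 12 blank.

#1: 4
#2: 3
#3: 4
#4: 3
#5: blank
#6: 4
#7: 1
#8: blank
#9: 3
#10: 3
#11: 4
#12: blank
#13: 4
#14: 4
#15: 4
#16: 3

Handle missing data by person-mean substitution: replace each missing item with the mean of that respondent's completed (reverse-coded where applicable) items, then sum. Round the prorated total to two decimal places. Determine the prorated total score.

38.15

Reverse-coded (reverse-coded value = 5 − response):
  item 1: 5 − 4 = 1
  item 3: 5 − 4 = 1
  item 4: 5 − 3 = 2
  item 11: 5 − 4 = 1
  item 13: 5 − 4 = 1
Completed scored items (13 of 16): 1, 3, 1, 2, 4, 1, 3, 3, 1, 1, 4, 4, 3; sum = 31.
Person mean = 31 / 13 ≈ 2.3846
Prorated total = (31 / 13) × 16 = 38.15 (to 2 dp)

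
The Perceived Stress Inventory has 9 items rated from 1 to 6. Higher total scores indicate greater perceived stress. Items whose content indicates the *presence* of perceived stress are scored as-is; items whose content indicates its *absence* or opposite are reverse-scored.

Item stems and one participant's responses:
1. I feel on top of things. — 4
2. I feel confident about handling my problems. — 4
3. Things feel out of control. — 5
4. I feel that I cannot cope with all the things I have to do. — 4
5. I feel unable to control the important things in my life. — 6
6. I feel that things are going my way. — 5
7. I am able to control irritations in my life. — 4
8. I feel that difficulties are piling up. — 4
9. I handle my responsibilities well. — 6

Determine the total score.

Items 1, 2, 6, 7, 9 describe the absence/opposite of perceived stress → reverse-score.
reversed = (1+6) − raw = 7 − raw.
  item 1: 7 − 4 = 3
  item 2: 7 − 4 = 3
  item 3: 5
  item 4: 4
  item 5: 6
  item 6: 7 − 5 = 2
  item 7: 7 − 4 = 3
  item 8: 4
  item 9: 7 − 6 = 1
Total = 3 + 3 + 5 + 4 + 6 + 2 + 3 + 4 + 1 = 31

31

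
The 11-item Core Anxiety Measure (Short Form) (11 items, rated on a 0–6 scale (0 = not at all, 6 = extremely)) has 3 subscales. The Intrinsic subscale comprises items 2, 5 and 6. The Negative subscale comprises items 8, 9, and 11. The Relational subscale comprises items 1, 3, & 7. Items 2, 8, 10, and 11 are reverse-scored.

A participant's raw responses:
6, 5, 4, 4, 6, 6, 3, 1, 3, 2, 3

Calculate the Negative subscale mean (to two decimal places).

3.67

Negative items: 8, 9, 11.
Of these, items 8 & 11 are reverse-scored; reverse-coded value = 6 − response.
  item 8: 6 − 1 = 5
  item 9: 3
  item 11: 6 − 3 = 3
Sum = 5 + 3 + 3 = 11
Mean = 11 / 3 = 3.67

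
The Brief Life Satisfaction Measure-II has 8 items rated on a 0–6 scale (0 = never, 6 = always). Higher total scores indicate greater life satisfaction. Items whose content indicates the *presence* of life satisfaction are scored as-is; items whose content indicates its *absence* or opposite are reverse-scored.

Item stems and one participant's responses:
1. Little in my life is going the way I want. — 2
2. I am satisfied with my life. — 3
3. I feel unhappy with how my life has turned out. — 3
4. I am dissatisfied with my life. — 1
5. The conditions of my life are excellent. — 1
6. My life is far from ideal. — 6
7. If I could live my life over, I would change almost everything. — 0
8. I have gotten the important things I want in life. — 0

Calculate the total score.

Items 1, 3, 4, 6, 7 describe the absence/opposite of life satisfaction → reverse-score.
on a 0–6 scale, reversed = 6 − raw.
  item 1: 6 − 2 = 4
  item 2: 3
  item 3: 6 − 3 = 3
  item 4: 6 − 1 = 5
  item 5: 1
  item 6: 6 − 6 = 0
  item 7: 6 − 0 = 6
  item 8: 0
Total = 4 + 3 + 3 + 5 + 1 + 0 + 6 + 0 = 22

22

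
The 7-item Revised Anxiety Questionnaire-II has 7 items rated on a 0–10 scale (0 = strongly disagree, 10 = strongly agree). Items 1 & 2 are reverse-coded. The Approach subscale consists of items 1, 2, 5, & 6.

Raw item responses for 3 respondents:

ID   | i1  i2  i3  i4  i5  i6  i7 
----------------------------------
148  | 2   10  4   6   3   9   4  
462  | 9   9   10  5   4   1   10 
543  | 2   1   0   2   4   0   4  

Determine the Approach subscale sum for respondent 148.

20

Respondent 148 raw: 2, 10, 4, 6, 3, 9, 4.
Approach items: 1, 2, 5, 6.
Reverse-coded (reverse-coded value = 10 − response):
  item 1: 10 − 2 = 8
  item 2: 10 − 10 = 0
  item 5: 3
  item 6: 9
Sum = 8 + 0 + 3 + 9 = 20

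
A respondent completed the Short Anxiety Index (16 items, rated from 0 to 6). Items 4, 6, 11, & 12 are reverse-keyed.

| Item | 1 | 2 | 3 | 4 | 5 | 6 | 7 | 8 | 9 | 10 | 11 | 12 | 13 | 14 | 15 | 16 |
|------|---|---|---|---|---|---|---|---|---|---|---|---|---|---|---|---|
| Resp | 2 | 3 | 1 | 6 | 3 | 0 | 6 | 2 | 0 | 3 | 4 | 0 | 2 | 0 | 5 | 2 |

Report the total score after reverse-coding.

Reversing items 4, 6, 11, and 12 with 6 − raw:
Total = 2 + 3 + 1 + (6−6) + 3 + (6−0) + 6 + 2 + 0 + 3 + (6−4) + (6−0) + 2 + 0 + 5 + 2
      = 2 + 3 + 1 + 0 + 3 + 6 + 6 + 2 + 0 + 3 + 2 + 6 + 2 + 0 + 5 + 2 = 43

43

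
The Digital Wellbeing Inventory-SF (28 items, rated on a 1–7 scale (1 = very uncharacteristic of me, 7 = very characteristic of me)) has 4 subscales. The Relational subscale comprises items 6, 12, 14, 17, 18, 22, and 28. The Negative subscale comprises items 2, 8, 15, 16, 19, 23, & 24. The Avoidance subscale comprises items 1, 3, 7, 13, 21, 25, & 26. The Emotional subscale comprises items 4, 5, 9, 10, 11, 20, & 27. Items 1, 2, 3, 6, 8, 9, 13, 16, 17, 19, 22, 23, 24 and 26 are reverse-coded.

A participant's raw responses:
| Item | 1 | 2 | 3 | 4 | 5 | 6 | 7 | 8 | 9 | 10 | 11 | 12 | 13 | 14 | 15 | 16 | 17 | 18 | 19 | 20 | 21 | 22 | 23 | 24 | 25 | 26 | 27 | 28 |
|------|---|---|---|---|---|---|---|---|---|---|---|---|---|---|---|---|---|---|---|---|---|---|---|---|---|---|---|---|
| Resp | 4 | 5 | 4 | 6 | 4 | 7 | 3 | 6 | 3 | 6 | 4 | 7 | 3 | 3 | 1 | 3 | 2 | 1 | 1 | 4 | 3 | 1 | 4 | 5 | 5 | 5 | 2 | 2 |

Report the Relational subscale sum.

Relational items: 6, 12, 14, 17, 18, 22, 28.
Of these, items 6, 17, and 22 are reverse-coded; reversed = (1+7) − raw = 8 − raw.
  item 6: 8 − 7 = 1
  item 12: 7
  item 14: 3
  item 17: 8 − 2 = 6
  item 18: 1
  item 22: 8 − 1 = 7
  item 28: 2
Sum = 1 + 7 + 3 + 6 + 1 + 7 + 2 = 27

27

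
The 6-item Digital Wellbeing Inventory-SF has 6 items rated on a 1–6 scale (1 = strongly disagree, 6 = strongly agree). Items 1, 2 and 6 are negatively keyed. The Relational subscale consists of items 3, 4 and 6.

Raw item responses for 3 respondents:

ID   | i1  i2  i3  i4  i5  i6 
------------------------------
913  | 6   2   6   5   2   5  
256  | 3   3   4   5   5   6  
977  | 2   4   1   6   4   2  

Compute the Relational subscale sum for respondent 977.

12

Respondent 977 raw: 2, 4, 1, 6, 4, 2.
Relational items: 3, 4, 6.
Reverse-coded (reverse-coded value = 7 − response):
  item 3: 1
  item 4: 6
  item 6: 7 − 2 = 5
Sum = 1 + 6 + 5 = 12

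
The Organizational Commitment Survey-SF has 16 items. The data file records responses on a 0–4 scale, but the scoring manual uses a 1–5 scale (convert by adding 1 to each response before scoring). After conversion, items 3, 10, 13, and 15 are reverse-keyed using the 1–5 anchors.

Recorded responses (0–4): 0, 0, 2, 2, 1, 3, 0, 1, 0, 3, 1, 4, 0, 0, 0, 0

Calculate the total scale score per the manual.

39

Convert to 1–5: 1, 1, 3, 3, 2, 4, 1, 2, 1, 4, 2, 5, 1, 1, 1, 1
Reverse-coded (reversed = (1+5) − raw = 6 − raw):
  item 3: 6 − 3 = 3
  item 10: 6 − 4 = 2
  item 13: 6 − 1 = 5
  item 15: 6 − 1 = 5
Scored: 1, 1, 3, 3, 2, 4, 1, 2, 1, 2, 2, 5, 5, 1, 5, 1
Total = 39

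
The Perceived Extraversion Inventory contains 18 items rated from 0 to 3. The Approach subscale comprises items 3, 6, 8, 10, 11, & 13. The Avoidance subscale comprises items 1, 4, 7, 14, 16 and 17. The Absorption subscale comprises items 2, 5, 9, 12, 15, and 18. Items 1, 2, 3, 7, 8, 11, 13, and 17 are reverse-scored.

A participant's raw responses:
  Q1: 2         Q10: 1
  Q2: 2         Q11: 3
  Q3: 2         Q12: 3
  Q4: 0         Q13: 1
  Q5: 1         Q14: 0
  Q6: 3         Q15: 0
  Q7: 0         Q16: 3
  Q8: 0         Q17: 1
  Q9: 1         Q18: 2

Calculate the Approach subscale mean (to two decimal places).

Approach items: 3, 6, 8, 10, 11, 13.
Of these, items 3, 8, 11, & 13 are reverse-scored; reverse-coded value = 3 − response.
  item 3: 3 − 2 = 1
  item 6: 3
  item 8: 3 − 0 = 3
  item 10: 1
  item 11: 3 − 3 = 0
  item 13: 3 − 1 = 2
Sum = 1 + 3 + 3 + 1 + 0 + 2 = 10
Mean = 10 / 6 = 1.67

1.67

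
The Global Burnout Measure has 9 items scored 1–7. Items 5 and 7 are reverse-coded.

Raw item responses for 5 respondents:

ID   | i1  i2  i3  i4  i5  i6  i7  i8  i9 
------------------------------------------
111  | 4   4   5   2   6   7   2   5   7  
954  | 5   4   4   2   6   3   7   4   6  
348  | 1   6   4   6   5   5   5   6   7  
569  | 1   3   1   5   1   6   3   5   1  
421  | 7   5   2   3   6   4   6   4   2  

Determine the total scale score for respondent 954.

Respondent 954 raw: 5, 4, 4, 2, 6, 3, 7, 4, 6.
Reverse-coded (reversed = (1+7) − raw = 8 − raw):
  item 1: 5
  item 2: 4
  item 3: 4
  item 4: 2
  item 5: 8 − 6 = 2
  item 6: 3
  item 7: 8 − 7 = 1
  item 8: 4
  item 9: 6
Sum = 5 + 4 + 4 + 2 + 2 + 3 + 1 + 4 + 6 = 31

31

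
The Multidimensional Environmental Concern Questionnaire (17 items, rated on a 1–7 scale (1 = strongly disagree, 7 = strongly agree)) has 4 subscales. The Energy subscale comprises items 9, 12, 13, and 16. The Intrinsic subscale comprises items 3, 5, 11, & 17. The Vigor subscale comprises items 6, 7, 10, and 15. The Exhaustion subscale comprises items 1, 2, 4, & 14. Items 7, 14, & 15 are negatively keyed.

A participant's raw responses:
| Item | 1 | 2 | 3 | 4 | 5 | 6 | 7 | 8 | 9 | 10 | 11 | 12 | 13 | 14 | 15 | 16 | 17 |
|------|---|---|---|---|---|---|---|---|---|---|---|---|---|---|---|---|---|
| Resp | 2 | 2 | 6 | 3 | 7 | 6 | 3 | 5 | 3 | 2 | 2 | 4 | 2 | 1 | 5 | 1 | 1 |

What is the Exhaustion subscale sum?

Exhaustion items: 1, 2, 4, 14.
Of these, item 14 is negatively keyed; reversed = (1+7) − raw = 8 − raw.
  item 1: 2
  item 2: 2
  item 4: 3
  item 14: 8 − 1 = 7
Sum = 2 + 2 + 3 + 7 = 14

14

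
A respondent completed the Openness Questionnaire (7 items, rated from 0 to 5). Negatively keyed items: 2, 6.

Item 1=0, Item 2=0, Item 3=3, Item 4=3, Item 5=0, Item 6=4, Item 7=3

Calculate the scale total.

Apply reverse scoring (reverse-coded value = 5 − response):
  item 2: 5 − 0 = 5
  item 6: 5 − 4 = 1
Scored items: 0, 5, 3, 3, 0, 1, 3
Total = 0 + 5 + 3 + 3 + 0 + 1 + 3 = 15

15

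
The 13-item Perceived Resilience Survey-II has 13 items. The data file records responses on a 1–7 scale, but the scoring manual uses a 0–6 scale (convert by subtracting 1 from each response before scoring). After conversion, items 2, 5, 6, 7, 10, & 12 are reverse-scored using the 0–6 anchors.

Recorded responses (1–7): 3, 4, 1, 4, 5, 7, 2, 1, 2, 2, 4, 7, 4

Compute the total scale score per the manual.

27

Convert to 0–6: 2, 3, 0, 3, 4, 6, 1, 0, 1, 1, 3, 6, 3
Reverse-coded (on a 0–6 scale, reversed = 6 − raw):
  item 2: 6 − 3 = 3
  item 5: 6 − 4 = 2
  item 6: 6 − 6 = 0
  item 7: 6 − 1 = 5
  item 10: 6 − 1 = 5
  item 12: 6 − 6 = 0
Scored: 2, 3, 0, 3, 2, 0, 5, 0, 1, 5, 3, 0, 3
Total = 27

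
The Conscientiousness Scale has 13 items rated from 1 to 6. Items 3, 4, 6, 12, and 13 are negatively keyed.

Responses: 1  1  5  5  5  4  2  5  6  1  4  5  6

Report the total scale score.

35

Negatively keyed items use 7 − raw:
  item 3: 7 − 5 = 2
  item 4: 7 − 5 = 2
  item 6: 7 − 4 = 3
  item 12: 7 − 5 = 2
  item 13: 7 − 6 = 1
Scored responses: 1, 1, 2, 2, 5, 3, 2, 5, 6, 1, 4, 2, 1
Total = 1 + 1 + 2 + 2 + 5 + 3 + 2 + 5 + 6 + 1 + 4 + 2 + 1 = 35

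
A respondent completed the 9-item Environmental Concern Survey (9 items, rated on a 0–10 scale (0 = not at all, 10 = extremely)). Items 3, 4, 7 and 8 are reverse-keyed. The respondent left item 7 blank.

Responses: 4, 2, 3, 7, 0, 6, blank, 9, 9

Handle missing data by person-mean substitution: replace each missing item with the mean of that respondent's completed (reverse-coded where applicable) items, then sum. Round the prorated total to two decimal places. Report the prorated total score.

Reverse-coded (on a 0–10 scale, reversed = 10 − raw):
  item 3: 10 − 3 = 7
  item 4: 10 − 7 = 3
  item 8: 10 − 9 = 1
Completed scored items (8 of 9): 4, 2, 7, 3, 0, 6, 1, 9; sum = 32.
Person mean = 32 / 8 ≈ 4.0000
Prorated total = (32 / 8) × 9 = 36.00 (to 2 dp)

36.00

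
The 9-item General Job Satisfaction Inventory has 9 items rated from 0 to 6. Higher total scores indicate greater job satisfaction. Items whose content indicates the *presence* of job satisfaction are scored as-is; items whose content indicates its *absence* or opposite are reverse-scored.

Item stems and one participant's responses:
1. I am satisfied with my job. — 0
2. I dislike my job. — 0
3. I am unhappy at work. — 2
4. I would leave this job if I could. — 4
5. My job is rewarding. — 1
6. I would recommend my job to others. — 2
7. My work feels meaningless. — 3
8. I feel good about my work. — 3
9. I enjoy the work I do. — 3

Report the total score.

24

Items 2, 3, 4, 7 describe the absence/opposite of job satisfaction → reverse-score.
on a 0–6 scale, reversed = 6 − raw.
  item 1: 0
  item 2: 6 − 0 = 6
  item 3: 6 − 2 = 4
  item 4: 6 − 4 = 2
  item 5: 1
  item 6: 2
  item 7: 6 − 3 = 3
  item 8: 3
  item 9: 3
Total = 0 + 6 + 4 + 2 + 1 + 2 + 3 + 3 + 3 = 24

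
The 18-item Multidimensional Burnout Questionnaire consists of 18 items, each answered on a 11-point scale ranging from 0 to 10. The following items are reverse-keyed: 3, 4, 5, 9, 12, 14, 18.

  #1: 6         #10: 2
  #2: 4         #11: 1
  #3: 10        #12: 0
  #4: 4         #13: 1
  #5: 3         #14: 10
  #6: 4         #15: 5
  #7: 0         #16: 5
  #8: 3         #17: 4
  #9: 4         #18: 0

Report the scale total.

74

Raw sum = 66. Reverse-keyed items: 3, 4, 5, 9, 12, 14, 18; their raw sum = 31.
Each reversal replaces raw with 10 − raw, changing the total by 10 − 2·raw per item.
Total = 66 + 7·10 − 2·31 = 66 + 70 − 62 = 74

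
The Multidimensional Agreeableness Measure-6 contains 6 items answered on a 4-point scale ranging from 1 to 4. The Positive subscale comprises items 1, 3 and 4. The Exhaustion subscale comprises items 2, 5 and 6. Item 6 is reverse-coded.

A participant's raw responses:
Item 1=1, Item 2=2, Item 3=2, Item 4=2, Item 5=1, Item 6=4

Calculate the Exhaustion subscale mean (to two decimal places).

Exhaustion items: 2, 5, 6.
Of these, item 6 is reverse-coded; reversed = (1+4) − raw = 5 − raw.
  item 2: 2
  item 5: 1
  item 6: 5 − 4 = 1
Sum = 2 + 1 + 1 = 4
Mean = 4 / 3 = 1.33

1.33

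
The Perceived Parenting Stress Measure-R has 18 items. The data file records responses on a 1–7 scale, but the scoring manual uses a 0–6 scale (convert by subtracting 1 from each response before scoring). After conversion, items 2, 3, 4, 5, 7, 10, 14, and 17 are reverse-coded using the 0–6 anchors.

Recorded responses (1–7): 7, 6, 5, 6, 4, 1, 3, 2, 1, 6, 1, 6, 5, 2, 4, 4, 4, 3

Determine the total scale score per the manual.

Convert to 0–6: 6, 5, 4, 5, 3, 0, 2, 1, 0, 5, 0, 5, 4, 1, 3, 3, 3, 2
Reverse-coded (reversed = (0+6) − raw = 6 − raw):
  item 2: 6 − 5 = 1
  item 3: 6 − 4 = 2
  item 4: 6 − 5 = 1
  item 5: 6 − 3 = 3
  item 7: 6 − 2 = 4
  item 10: 6 − 5 = 1
  item 14: 6 − 1 = 5
  item 17: 6 − 3 = 3
Scored: 6, 1, 2, 1, 3, 0, 4, 1, 0, 1, 0, 5, 4, 5, 3, 3, 3, 2
Total = 44

44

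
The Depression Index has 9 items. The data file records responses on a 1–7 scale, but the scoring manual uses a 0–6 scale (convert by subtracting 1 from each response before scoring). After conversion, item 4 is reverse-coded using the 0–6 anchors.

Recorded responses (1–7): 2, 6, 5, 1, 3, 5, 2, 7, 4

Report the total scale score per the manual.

Convert to 0–6: 1, 5, 4, 0, 2, 4, 1, 6, 3
Reverse-coded (reversed = (0+6) − raw = 6 − raw):
  item 4: 6 − 0 = 6
Scored: 1, 5, 4, 6, 2, 4, 1, 6, 3
Total = 32

32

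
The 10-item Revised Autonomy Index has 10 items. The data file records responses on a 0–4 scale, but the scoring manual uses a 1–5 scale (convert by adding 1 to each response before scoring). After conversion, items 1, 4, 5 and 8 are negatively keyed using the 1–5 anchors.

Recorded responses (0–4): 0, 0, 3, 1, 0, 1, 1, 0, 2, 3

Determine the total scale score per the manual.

Convert to 1–5: 1, 1, 4, 2, 1, 2, 2, 1, 3, 4
Reverse-coded (on a 1–5 scale, reversed = 6 − raw):
  item 1: 6 − 1 = 5
  item 4: 6 − 2 = 4
  item 5: 6 − 1 = 5
  item 8: 6 − 1 = 5
Scored: 5, 1, 4, 4, 5, 2, 2, 5, 3, 4
Total = 35

35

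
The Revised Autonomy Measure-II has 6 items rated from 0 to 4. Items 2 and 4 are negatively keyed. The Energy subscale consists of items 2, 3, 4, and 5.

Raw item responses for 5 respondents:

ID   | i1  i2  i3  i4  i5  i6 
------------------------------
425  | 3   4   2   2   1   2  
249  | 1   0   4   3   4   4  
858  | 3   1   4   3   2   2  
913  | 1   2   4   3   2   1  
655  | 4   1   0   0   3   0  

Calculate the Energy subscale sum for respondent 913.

Respondent 913 raw: 1, 2, 4, 3, 2, 1.
Energy items: 2, 3, 4, 5.
Reverse-coded (reverse-coded value = 4 − response):
  item 2: 4 − 2 = 2
  item 3: 4
  item 4: 4 − 3 = 1
  item 5: 2
Sum = 2 + 4 + 1 + 2 = 9

9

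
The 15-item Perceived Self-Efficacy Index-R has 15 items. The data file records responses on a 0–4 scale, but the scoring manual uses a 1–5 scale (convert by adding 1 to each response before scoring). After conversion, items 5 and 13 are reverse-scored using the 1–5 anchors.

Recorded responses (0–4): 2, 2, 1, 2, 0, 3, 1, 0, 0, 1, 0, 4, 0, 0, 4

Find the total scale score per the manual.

Convert to 1–5: 3, 3, 2, 3, 1, 4, 2, 1, 1, 2, 1, 5, 1, 1, 5
Reverse-coded (reversed = (1+5) − raw = 6 − raw):
  item 5: 6 − 1 = 5
  item 13: 6 − 1 = 5
Scored: 3, 3, 2, 3, 5, 4, 2, 1, 1, 2, 1, 5, 5, 1, 5
Total = 43

43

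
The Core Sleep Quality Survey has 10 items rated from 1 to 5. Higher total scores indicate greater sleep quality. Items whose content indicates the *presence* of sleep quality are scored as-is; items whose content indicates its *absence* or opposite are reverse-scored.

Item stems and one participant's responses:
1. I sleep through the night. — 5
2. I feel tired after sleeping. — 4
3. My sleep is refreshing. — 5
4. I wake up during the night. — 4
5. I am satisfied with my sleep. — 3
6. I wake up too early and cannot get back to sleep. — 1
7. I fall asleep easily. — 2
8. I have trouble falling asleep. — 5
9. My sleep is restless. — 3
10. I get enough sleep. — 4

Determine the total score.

Items 2, 4, 6, 8, 9 describe the absence/opposite of sleep quality → reverse-score.
reverse-coded value = 6 − response.
  item 1: 5
  item 2: 6 − 4 = 2
  item 3: 5
  item 4: 6 − 4 = 2
  item 5: 3
  item 6: 6 − 1 = 5
  item 7: 2
  item 8: 6 − 5 = 1
  item 9: 6 − 3 = 3
  item 10: 4
Total = 5 + 2 + 5 + 2 + 3 + 5 + 2 + 1 + 3 + 4 = 32

32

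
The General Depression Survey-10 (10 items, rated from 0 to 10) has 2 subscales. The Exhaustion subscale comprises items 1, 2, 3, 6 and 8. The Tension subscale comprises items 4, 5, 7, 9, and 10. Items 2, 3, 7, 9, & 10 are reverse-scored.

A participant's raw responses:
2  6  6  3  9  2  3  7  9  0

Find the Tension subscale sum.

Tension items: 4, 5, 7, 9, 10.
Of these, items 7, 9 and 10 are reverse-scored; on a 0–10 scale, reversed = 10 − raw.
  item 4: 3
  item 5: 9
  item 7: 10 − 3 = 7
  item 9: 10 − 9 = 1
  item 10: 10 − 0 = 10
Sum = 3 + 9 + 7 + 1 + 10 = 30

30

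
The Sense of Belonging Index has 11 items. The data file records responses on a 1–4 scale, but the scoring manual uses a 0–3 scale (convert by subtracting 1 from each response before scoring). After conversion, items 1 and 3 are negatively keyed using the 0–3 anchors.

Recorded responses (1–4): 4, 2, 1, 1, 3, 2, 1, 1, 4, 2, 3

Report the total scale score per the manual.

Convert to 0–3: 3, 1, 0, 0, 2, 1, 0, 0, 3, 1, 2
Reverse-coded (reverse-coded value = 3 − response):
  item 1: 3 − 3 = 0
  item 3: 3 − 0 = 3
Scored: 0, 1, 3, 0, 2, 1, 0, 0, 3, 1, 2
Total = 13

13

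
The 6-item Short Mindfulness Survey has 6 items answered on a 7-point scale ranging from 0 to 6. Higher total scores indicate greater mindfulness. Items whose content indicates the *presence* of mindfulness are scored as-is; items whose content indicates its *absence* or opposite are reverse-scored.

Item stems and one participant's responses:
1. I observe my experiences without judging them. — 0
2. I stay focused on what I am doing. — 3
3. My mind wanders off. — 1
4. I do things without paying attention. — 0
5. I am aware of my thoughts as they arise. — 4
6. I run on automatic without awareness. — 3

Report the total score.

21

Items 3, 4, 6 describe the absence/opposite of mindfulness → reverse-score.
reverse-coded value = 6 − response.
  item 1: 0
  item 2: 3
  item 3: 6 − 1 = 5
  item 4: 6 − 0 = 6
  item 5: 4
  item 6: 6 − 3 = 3
Total = 0 + 3 + 5 + 6 + 4 + 3 = 21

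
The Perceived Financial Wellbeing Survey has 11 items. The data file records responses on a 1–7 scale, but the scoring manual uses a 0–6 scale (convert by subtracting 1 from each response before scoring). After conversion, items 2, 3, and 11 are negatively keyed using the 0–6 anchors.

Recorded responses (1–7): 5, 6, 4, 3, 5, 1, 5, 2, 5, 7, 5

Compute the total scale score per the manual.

Convert to 0–6: 4, 5, 3, 2, 4, 0, 4, 1, 4, 6, 4
Reverse-coded (on a 0–6 scale, reversed = 6 − raw):
  item 2: 6 − 5 = 1
  item 3: 6 − 3 = 3
  item 11: 6 − 4 = 2
Scored: 4, 1, 3, 2, 4, 0, 4, 1, 4, 6, 2
Total = 31

31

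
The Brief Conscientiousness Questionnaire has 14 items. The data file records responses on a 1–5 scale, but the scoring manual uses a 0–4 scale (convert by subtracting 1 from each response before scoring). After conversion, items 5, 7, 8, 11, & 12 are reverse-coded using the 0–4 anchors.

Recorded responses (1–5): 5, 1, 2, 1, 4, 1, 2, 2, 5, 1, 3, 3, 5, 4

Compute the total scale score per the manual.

27

Convert to 0–4: 4, 0, 1, 0, 3, 0, 1, 1, 4, 0, 2, 2, 4, 3
Reverse-coded (on a 0–4 scale, reversed = 4 − raw):
  item 5: 4 − 3 = 1
  item 7: 4 − 1 = 3
  item 8: 4 − 1 = 3
  item 11: 4 − 2 = 2
  item 12: 4 − 2 = 2
Scored: 4, 0, 1, 0, 1, 0, 3, 3, 4, 0, 2, 2, 4, 3
Total = 27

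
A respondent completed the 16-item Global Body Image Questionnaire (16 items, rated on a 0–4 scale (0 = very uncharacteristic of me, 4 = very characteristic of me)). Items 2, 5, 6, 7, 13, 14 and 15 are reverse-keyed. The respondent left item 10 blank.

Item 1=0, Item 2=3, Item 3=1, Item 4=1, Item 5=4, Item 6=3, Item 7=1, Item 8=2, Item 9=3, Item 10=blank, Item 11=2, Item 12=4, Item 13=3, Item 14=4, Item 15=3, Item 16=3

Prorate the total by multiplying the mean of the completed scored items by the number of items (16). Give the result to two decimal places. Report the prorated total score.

Reverse-coded (on a 0–4 scale, reversed = 4 − raw):
  item 2: 4 − 3 = 1
  item 5: 4 − 4 = 0
  item 6: 4 − 3 = 1
  item 7: 4 − 1 = 3
  item 13: 4 − 3 = 1
  item 14: 4 − 4 = 0
  item 15: 4 − 3 = 1
Completed scored items (15 of 16): 0, 1, 1, 1, 0, 1, 3, 2, 3, 2, 4, 1, 0, 1, 3; sum = 23.
Person mean = 23 / 15 ≈ 1.5333
Prorated total = (23 / 15) × 16 = 24.53 (to 2 dp)

24.53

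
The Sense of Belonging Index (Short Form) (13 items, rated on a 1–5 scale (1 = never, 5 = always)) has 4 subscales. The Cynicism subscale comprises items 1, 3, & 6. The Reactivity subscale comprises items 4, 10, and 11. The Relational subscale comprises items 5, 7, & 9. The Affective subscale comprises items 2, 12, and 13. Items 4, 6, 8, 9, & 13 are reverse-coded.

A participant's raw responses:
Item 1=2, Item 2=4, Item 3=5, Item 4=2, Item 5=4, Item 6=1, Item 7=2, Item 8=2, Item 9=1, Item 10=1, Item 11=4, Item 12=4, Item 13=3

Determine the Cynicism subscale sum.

12

Cynicism items: 1, 3, 6.
Of these, item 6 is reverse-coded; reverse-coded value = 6 − response.
  item 1: 2
  item 3: 5
  item 6: 6 − 1 = 5
Sum = 2 + 5 + 5 = 12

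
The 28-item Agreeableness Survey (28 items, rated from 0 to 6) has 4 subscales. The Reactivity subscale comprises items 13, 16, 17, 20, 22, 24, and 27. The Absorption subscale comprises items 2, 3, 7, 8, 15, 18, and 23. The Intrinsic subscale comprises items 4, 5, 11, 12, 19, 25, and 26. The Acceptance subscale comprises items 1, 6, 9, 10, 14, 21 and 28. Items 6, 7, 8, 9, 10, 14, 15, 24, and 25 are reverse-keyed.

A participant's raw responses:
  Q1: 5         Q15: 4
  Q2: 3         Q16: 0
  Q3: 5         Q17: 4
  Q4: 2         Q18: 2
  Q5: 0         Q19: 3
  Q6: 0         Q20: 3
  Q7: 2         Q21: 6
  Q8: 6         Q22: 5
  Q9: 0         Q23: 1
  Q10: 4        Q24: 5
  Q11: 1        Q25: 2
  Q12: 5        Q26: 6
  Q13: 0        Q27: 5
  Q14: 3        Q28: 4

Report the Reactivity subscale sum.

18

Reactivity items: 13, 16, 17, 20, 22, 24, 27.
Of these, item 24 is reverse-keyed; reversed = (0+6) − raw = 6 − raw.
  item 13: 0
  item 16: 0
  item 17: 4
  item 20: 3
  item 22: 5
  item 24: 6 − 5 = 1
  item 27: 5
Sum = 0 + 0 + 4 + 3 + 5 + 1 + 5 = 18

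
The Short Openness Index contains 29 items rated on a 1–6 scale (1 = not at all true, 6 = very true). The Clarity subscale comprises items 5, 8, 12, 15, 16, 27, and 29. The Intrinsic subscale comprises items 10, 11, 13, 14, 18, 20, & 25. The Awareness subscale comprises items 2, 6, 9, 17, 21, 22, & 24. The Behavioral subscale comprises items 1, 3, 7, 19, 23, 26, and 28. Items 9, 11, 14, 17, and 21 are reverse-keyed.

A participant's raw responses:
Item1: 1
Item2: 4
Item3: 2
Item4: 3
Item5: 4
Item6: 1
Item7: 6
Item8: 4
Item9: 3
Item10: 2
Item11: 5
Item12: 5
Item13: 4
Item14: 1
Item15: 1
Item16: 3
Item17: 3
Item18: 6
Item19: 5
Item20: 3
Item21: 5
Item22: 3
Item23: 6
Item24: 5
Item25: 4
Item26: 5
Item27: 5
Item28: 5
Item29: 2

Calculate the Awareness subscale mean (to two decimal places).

Awareness items: 2, 6, 9, 17, 21, 22, 24.
Of these, items 9, 17 and 21 are reverse-keyed; on a 1–6 scale, reversed = 7 − raw.
  item 2: 4
  item 6: 1
  item 9: 7 − 3 = 4
  item 17: 7 − 3 = 4
  item 21: 7 − 5 = 2
  item 22: 3
  item 24: 5
Sum = 4 + 1 + 4 + 4 + 2 + 3 + 5 = 23
Mean = 23 / 7 = 3.29

3.29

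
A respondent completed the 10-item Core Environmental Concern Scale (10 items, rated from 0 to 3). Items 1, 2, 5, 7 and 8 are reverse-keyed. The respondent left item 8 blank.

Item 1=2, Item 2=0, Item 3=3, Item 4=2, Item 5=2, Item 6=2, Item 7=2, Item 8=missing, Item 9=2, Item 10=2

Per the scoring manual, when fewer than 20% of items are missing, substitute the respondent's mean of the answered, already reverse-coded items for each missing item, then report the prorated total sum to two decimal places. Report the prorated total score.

Reverse-coded (reversed = (0+3) − raw = 3 − raw):
  item 1: 3 − 2 = 1
  item 2: 3 − 0 = 3
  item 5: 3 − 2 = 1
  item 7: 3 − 2 = 1
Completed scored items (9 of 10): 1, 3, 3, 2, 1, 2, 1, 2, 2; sum = 17.
Person mean = 17 / 9 ≈ 1.8889
Prorated total = (17 / 9) × 10 = 18.89 (to 2 dp)

18.89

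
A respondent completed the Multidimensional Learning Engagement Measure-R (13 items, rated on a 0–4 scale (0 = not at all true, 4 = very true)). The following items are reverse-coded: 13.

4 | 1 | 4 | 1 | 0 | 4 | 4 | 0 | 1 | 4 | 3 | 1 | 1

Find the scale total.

30

Reverse-coded items use 4 − raw:
  item 13: 4 − 1 = 3
After reverse-coding: 4, 1, 4, 1, 0, 4, 4, 0, 1, 4, 3, 1, 3
Total = 4 + 1 + 4 + 1 + 0 + 4 + 4 + 0 + 1 + 4 + 3 + 1 + 3 = 30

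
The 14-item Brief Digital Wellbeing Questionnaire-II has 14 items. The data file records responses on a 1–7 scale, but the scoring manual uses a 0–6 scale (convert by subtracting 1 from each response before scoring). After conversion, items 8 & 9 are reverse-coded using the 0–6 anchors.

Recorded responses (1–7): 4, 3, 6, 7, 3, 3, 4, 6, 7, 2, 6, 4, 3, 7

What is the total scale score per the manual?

41

Convert to 0–6: 3, 2, 5, 6, 2, 2, 3, 5, 6, 1, 5, 3, 2, 6
Reverse-coded (reversed = (0+6) − raw = 6 − raw):
  item 8: 6 − 5 = 1
  item 9: 6 − 6 = 0
Scored: 3, 2, 5, 6, 2, 2, 3, 1, 0, 1, 5, 3, 2, 6
Total = 41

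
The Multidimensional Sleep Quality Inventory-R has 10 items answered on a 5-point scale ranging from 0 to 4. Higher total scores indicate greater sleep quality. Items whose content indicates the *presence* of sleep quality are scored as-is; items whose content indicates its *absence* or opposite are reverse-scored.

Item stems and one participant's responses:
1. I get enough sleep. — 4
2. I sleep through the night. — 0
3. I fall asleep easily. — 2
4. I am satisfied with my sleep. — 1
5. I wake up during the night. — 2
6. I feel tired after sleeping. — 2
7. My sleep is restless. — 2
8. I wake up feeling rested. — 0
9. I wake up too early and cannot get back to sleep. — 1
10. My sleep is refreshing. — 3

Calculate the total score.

Items 5, 6, 7, 9 describe the absence/opposite of sleep quality → reverse-score.
reverse-coded value = 4 − response.
  item 1: 4
  item 2: 0
  item 3: 2
  item 4: 1
  item 5: 4 − 2 = 2
  item 6: 4 − 2 = 2
  item 7: 4 − 2 = 2
  item 8: 0
  item 9: 4 − 1 = 3
  item 10: 3
Total = 4 + 0 + 2 + 1 + 2 + 2 + 2 + 0 + 3 + 3 = 19

19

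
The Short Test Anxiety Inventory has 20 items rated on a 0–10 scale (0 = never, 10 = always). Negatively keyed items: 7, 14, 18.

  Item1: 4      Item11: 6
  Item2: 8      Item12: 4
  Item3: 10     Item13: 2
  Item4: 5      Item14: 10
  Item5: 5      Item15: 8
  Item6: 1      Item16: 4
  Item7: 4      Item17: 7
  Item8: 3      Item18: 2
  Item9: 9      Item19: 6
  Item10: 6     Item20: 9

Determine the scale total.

Raw sum = 113. Negatively keyed items: 7, 14, 18; their raw sum = 16.
Each reversal replaces raw with 10 − raw, changing the total by 10 − 2·raw per item.
Total = 113 + 3·10 − 2·16 = 113 + 30 − 32 = 111

111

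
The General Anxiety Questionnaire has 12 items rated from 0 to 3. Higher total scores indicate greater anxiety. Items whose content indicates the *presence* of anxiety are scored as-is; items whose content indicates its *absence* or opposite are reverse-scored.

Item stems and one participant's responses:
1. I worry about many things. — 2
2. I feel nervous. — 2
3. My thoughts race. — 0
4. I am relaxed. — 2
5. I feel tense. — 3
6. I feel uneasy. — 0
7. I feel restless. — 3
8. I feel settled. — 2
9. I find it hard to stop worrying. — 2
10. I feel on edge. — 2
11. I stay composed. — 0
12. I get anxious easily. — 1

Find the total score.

20

Items 4, 8, 11 describe the absence/opposite of anxiety → reverse-score.
reversed = (0+3) − raw = 3 − raw.
  item 1: 2
  item 2: 2
  item 3: 0
  item 4: 3 − 2 = 1
  item 5: 3
  item 6: 0
  item 7: 3
  item 8: 3 − 2 = 1
  item 9: 2
  item 10: 2
  item 11: 3 − 0 = 3
  item 12: 1
Total = 2 + 2 + 0 + 1 + 3 + 0 + 3 + 1 + 2 + 2 + 3 + 1 = 20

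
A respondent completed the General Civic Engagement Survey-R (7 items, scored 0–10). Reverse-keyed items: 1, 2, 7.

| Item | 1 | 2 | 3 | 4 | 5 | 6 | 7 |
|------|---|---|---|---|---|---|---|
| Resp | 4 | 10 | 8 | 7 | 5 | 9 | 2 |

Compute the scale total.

Reverse-coded items (on a 0–10 scale, reversed = 10 − raw):
  item 1: 10 − 4 = 6
  item 2: 10 − 10 = 0
  item 7: 10 − 2 = 8
After reverse-coding: 6, 0, 8, 7, 5, 9, 8
Total = 6 + 0 + 8 + 7 + 5 + 9 + 8 = 43

43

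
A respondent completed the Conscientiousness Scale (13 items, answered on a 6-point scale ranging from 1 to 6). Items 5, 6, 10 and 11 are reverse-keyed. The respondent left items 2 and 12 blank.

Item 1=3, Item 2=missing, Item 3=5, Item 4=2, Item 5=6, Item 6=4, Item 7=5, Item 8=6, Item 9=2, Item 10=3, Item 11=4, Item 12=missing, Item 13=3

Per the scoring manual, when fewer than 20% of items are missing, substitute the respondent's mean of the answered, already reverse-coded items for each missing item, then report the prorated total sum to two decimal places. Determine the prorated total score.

Reverse-coded (reversed = (1+6) − raw = 7 − raw):
  item 5: 7 − 6 = 1
  item 6: 7 − 4 = 3
  item 10: 7 − 3 = 4
  item 11: 7 − 4 = 3
Completed scored items (11 of 13): 3, 5, 2, 1, 3, 5, 6, 2, 4, 3, 3; sum = 37.
Person mean = 37 / 11 ≈ 3.3636
Prorated total = (37 / 11) × 13 = 43.73 (to 2 dp)

43.73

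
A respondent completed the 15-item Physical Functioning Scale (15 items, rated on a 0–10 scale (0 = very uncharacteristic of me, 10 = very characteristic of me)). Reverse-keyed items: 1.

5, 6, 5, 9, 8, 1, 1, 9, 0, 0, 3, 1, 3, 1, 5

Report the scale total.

57

Apply reverse scoring (on a 0–10 scale, reversed = 10 − raw):
  item 1: 10 − 5 = 5
Scored items: 5, 6, 5, 9, 8, 1, 1, 9, 0, 0, 3, 1, 3, 1, 5
Total = 5 + 6 + 5 + 9 + 8 + 1 + 1 + 9 + 0 + 0 + 3 + 1 + 3 + 1 + 5 = 57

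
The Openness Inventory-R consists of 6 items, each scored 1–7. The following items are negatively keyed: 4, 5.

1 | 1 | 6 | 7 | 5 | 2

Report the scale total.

Negatively keyed items use 8 − raw:
  item 4: 8 − 7 = 1
  item 5: 8 − 5 = 3
Scored items: 1, 1, 6, 1, 3, 2
Total = 1 + 1 + 6 + 1 + 3 + 2 = 14

14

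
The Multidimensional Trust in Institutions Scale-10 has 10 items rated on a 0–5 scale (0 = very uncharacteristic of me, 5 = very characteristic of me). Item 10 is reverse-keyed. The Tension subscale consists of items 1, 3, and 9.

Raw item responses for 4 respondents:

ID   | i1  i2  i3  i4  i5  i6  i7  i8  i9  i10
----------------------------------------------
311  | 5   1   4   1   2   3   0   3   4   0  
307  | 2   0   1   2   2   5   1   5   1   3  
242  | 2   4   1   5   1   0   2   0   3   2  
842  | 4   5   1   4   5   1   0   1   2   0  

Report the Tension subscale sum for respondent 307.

4

Respondent 307 raw: 2, 0, 1, 2, 2, 5, 1, 5, 1, 3.
Tension items: 1, 3, 9.
Reverse-coded (on a 0–5 scale, reversed = 5 − raw):
  item 1: 2
  item 3: 1
  item 9: 1
Sum = 2 + 1 + 1 = 4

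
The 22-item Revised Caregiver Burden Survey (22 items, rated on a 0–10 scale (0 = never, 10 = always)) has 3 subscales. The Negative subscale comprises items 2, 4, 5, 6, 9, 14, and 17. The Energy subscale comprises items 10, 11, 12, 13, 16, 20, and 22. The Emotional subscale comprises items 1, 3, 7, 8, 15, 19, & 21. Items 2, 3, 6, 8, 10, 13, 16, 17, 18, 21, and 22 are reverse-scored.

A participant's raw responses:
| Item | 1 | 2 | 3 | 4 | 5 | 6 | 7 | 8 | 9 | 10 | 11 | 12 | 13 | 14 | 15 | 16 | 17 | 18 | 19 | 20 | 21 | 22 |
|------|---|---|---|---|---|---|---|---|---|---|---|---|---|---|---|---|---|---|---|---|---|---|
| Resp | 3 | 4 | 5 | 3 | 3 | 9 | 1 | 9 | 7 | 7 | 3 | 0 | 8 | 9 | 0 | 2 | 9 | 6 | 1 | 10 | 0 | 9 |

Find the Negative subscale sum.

Negative items: 2, 4, 5, 6, 9, 14, 17.
Of these, items 2, 6, and 17 are reverse-scored; on a 0–10 scale, reversed = 10 − raw.
  item 2: 10 − 4 = 6
  item 4: 3
  item 5: 3
  item 6: 10 − 9 = 1
  item 9: 7
  item 14: 9
  item 17: 10 − 9 = 1
Sum = 6 + 3 + 3 + 1 + 7 + 9 + 1 = 30

30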